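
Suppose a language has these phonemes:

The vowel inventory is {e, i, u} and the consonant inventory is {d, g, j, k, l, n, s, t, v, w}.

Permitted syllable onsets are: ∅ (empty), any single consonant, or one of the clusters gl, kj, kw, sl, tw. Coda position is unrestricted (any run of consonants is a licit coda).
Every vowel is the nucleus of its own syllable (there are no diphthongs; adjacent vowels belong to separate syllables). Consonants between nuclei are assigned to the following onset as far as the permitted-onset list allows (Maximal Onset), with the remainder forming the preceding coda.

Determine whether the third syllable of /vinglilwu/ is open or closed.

Vowels present: i, i, u; each is a nucleus, giving 3 syllables.
Between /i/ (V1) and /i/ (V2): cluster /ngl/ — the longest permitted-onset suffix is /gl/; onset = /gl/, preceding coda = /n/.
Between /i/ (V2) and /u/ (V3): cluster /lw/ — the longest permitted-onset suffix is /w/; onset = /w/, preceding coda = /l/.
Syllabification: vin.glil.wu.
Syllable 3 is /wu/; it ends in its nucleus with no coda, so it is open.

open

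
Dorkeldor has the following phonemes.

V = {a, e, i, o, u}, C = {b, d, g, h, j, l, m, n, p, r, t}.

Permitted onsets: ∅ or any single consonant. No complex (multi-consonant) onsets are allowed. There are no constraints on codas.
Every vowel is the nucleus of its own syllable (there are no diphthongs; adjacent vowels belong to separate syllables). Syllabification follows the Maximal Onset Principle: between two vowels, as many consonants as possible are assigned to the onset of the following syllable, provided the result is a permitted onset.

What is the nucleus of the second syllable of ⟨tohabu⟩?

a

The vowels are o, a, u — 3 nuclei, so 3 syllables.
The second nucleus (vowel 2 from the left) is /a/.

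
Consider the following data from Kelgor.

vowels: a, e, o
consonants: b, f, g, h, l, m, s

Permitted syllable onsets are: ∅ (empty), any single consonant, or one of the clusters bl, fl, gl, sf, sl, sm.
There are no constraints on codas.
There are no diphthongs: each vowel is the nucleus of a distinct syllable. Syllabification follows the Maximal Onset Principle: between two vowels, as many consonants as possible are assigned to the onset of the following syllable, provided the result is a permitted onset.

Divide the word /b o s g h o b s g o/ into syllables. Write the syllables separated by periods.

bosg.hobs.go

Vowels present: o, o, o; each is a nucleus, giving 3 syllables.
/o…o/ gap (V1→V2): /sgh/; trying suffixes from longest down, /h/ is the first permitted one, so coda /sg/ | onset /h/.
/o…o/ gap (V2→V3): /bsg/; trying suffixes from longest down, /g/ is the first permitted one, so coda /bs/ | onset /g/.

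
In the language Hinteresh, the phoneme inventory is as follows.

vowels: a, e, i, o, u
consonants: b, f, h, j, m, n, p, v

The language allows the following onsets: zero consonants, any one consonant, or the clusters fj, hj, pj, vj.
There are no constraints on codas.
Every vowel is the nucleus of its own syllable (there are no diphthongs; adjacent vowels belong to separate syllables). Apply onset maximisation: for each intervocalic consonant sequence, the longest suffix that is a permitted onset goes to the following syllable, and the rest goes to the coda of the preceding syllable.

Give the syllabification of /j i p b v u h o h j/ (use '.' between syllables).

jipb.vu.hohj

Nuclei (vowels): i, u, o → 3 syllables.
V1 /i/ – V2 /u/: /pbv/; trying suffixes from longest down, /v/ is the first permitted one, so coda /pb/ | onset /v/.
V2 /u/ – V3 /o/: /h/ → onset of the next syllable (single consonants are always licit onsets).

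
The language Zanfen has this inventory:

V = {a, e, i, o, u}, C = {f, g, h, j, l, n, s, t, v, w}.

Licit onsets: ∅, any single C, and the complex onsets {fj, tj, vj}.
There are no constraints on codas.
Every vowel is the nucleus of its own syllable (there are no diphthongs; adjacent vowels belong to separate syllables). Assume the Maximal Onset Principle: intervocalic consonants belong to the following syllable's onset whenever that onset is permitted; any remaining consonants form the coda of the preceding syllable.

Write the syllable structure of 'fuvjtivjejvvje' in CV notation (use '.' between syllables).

Nuclei (vowels): u, i, e, e → 4 syllables.
V1 /u/ – V2 /i/: /vjt/ splits as /vj/ + /t/ (/t/ is the longest suffix that is a licit onset).
V2 /i/ – V3 /e/: cluster /vj/ — /vj/ is itself a permitted onset, so the whole cluster goes right; preceding coda = ∅.
V3 /e/ – V4 /e/: /jvvj/; trying suffixes from longest down, /vj/ is the first permitted one, so coda /jv/ | onset /vj/.
Putting it together: fuvj.ti.vjejv.vje.
Mapping each syllable to C/V: /fuvj/ → CVCC, /ti/ → CV, /vjejv/ → CCVCC, /vje/ → CCV.

CVCC.CV.CCVCC.CCV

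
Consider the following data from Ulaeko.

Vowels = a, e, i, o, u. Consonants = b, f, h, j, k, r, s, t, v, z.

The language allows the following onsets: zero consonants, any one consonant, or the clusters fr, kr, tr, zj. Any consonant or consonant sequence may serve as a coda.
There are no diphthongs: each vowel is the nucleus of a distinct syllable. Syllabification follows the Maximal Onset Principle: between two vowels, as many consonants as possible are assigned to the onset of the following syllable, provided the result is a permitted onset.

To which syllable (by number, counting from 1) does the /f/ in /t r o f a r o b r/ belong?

2

Vowels present: o, a, o; each is a nucleus, giving 3 syllables.
/o…a/ gap (V1→V2): /f/ is a single consonant, so it becomes the next onset.
/a…o/ gap (V2→V3): just /r/ — single C goes to the following onset.
Putting it together: tro.fa.robr.
The /f/ is in the onset of syllable 2 (/fa/).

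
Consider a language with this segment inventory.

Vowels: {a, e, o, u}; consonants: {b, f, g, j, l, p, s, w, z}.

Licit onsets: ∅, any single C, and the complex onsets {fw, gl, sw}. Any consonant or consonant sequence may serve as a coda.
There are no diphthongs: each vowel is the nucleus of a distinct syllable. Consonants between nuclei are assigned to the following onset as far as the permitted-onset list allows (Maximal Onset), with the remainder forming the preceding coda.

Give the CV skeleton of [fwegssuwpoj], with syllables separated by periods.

CCVCC.CVC.CVC

The vowels are e, u, o — 3 nuclei, so 3 syllables.
σ1/σ2 boundary: /gss/; trying suffixes from longest down, /s/ is the first permitted one, so coda /gs/ | onset /s/.
σ2/σ3 boundary: cluster /wp/ — the longest permitted-onset suffix is /p/; onset = /p/, preceding coda = /w/.
Syllabification: fwegs.suw.poj.
Mapping each syllable to C/V: /fwegs/ → CCVCC, /suw/ → CVC, /poj/ → CVC.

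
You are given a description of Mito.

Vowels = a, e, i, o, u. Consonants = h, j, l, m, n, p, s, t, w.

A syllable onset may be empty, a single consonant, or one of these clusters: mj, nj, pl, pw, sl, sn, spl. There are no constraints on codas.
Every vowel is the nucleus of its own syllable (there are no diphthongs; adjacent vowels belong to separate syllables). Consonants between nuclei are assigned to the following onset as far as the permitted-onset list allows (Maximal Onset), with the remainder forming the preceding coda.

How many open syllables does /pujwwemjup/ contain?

1

The vowels are u, e, u — 3 nuclei, so 3 syllables.
σ1/σ2 boundary: cluster /jww/ — the longest permitted-onset suffix is /w/; onset = /w/, preceding coda = /jw/.
σ2/σ3 boundary: cluster /mj/ — /mj/ is itself a permitted onset, so the whole cluster goes right; preceding coda = ∅.
Result: pujw.we.mjup.
Classifying each syllable: /pujw/ (closed), /we/ (open), /mjup/ (closed).
Open syllables: 1.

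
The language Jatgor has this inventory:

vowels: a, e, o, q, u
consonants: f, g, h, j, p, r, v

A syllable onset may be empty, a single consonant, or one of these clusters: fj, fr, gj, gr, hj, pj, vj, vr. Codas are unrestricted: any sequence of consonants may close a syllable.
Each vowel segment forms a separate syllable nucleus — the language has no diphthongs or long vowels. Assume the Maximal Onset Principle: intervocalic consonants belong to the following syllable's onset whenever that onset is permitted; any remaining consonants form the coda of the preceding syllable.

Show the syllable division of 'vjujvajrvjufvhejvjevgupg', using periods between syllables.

Nuclei (vowels): u, a, u, e, e, u → 6 syllables.
V1 /u/ – V2 /a/: /jv/; trying suffixes from longest down, /v/ is the first permitted one, so coda /j/ | onset /v/.
V2 /a/ – V3 /u/: /jrvj/ — longest licit onset from the right is /vj/, leaving /jr/ as coda.
V3 /u/ – V4 /e/: cluster /fvh/ — the longest permitted-onset suffix is /h/; onset = /h/, preceding coda = /fv/.
V4 /e/ – V5 /e/: /jvj/; trying suffixes from longest down, /vj/ is the first permitted one, so coda /j/ | onset /vj/.
V5 /e/ – V6 /u/: /vg/ splits as /v/ + /g/ (/g/ is the longest suffix that is a licit onset).

vjuj.vajr.vjufv.hej.vjev.gupg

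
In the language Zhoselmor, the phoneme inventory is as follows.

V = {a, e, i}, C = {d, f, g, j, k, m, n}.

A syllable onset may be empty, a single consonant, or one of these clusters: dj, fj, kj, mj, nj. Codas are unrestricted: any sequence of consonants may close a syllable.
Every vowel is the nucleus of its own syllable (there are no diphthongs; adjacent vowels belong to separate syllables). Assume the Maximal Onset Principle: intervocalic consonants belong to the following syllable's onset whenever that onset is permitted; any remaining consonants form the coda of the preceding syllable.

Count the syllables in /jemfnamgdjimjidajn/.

5

Vowels present: e, a, i, i, a; each is a nucleus, giving 5 syllables.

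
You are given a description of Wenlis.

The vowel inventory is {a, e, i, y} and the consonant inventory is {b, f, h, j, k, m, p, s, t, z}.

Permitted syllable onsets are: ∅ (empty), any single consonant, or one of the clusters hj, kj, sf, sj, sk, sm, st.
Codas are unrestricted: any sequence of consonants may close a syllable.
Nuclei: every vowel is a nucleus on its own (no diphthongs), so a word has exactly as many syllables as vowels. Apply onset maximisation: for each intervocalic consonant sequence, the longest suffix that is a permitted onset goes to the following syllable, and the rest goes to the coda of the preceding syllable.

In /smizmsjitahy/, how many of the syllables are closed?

The vowels are i, i, a, y — 4 nuclei, so 4 syllables.
V1 /i/ – V2 /i/: /zmsj/ — longest licit onset from the right is /sj/, leaving /zm/ as coda.
V2 /i/ – V3 /a/: /t/ → onset of the next syllable (single consonants are always licit onsets).
V3 /a/ – V4 /y/: just /h/ — single C goes to the following onset.
So the parse is smizm.sji.ta.hy.
Classifying each syllable: /smizm/ (closed), /sji/ (open), /ta/ (open), /hy/ (open).
Closed syllables: 1.

1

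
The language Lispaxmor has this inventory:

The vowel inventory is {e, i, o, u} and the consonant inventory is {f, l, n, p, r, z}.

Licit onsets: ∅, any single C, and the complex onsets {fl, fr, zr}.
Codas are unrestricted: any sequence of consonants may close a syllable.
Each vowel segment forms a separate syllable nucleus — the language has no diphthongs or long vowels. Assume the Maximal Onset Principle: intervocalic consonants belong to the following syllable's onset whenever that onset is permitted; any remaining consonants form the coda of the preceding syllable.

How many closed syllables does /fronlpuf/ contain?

Nuclei (vowels): o, u → 2 syllables.
V1 /o/ – V2 /u/: /nlp/ — longest licit onset from the right is /p/, leaving /nl/ as coda.
So the parse is fronl.puf.
Classifying each syllable: /fronl/ (closed), /puf/ (closed).
Closed syllables: 2.

2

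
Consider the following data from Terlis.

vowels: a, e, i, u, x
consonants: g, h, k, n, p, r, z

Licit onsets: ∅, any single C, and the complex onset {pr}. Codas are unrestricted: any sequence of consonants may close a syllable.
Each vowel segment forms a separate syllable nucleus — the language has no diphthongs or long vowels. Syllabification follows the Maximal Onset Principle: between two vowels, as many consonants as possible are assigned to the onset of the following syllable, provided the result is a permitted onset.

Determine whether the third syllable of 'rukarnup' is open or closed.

closed

Vowels present: u, a, u; each is a nucleus, giving 3 syllables.
/u…a/ gap (V1→V2): /k/ → onset of the next syllable (single consonants are always licit onsets).
/a…u/ gap (V2→V3): /rn/ splits as /r/ + /n/ (/n/ is the longest suffix that is a licit onset).
Putting it together: ru.kar.nup.
Syllable 3 is /nup/ with coda /p/, so it is closed.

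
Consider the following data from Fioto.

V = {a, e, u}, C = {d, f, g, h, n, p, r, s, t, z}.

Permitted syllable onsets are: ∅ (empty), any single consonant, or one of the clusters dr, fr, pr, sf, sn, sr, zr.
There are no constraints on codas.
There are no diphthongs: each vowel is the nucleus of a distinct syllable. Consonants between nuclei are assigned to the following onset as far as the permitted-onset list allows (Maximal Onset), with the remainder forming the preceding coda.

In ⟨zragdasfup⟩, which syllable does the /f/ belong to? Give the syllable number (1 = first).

3

Nuclei (vowels): a, a, u → 3 syllables.
/a…a/ gap (V1→V2): cluster /gd/ — the longest permitted-onset suffix is /d/; onset = /d/, preceding coda = /g/.
/a…u/ gap (V2→V3): cluster /sf/ — /sf/ is itself a permitted onset, so the whole cluster goes right; preceding coda = ∅.
Syllabification: zrag.da.sfup.
The /f/ is in the onset of syllable 3 (/sfup/).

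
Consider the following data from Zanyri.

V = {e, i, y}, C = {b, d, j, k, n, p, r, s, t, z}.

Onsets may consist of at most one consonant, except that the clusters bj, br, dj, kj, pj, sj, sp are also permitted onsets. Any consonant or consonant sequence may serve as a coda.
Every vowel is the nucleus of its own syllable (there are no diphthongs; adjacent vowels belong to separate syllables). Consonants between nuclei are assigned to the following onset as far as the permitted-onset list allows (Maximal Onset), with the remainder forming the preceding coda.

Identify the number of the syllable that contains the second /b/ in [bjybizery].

Nuclei (vowels): y, i, e, y → 4 syllables.
Between /y/ (V1) and /i/ (V2): /b/ is a single consonant, so it becomes the next onset.
Between /i/ (V2) and /e/ (V3): /z/ → onset of the next syllable (single consonants are always licit onsets).
Between /e/ (V3) and /y/ (V4): /r/ → onset of the next syllable (single consonants are always licit onsets).
Syllabification: bjy.bi.ze.ry.
The second /b/ is in the onset of syllable 2 (/bi/).

2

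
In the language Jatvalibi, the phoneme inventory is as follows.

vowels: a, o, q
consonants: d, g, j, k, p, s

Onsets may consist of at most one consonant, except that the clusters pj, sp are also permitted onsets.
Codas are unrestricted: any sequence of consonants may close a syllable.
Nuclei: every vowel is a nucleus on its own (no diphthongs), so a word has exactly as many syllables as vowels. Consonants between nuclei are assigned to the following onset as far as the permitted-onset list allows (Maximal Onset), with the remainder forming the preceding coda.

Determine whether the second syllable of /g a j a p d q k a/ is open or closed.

Vowels present: a, a, q, a; each is a nucleus, giving 4 syllables.
σ1/σ2 boundary: just /j/ — single C goes to the following onset.
σ2/σ3 boundary: /pd/ splits as /p/ + /d/ (/d/ is the longest suffix that is a licit onset).
σ3/σ4 boundary: /k/ is a single consonant, so it becomes the next onset.
Putting it together: ga.jap.dq.ka.
Syllable 2 is /jap/ with coda /p/, so it is closed.

closed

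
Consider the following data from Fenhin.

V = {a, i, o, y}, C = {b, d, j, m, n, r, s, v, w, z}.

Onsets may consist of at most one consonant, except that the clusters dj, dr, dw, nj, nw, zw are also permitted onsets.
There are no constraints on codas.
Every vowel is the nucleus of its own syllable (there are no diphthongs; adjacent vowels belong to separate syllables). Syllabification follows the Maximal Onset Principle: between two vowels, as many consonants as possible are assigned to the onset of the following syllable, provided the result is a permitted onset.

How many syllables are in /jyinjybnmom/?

4

The vowels are y, i, y, o — 4 nuclei, so 4 syllables.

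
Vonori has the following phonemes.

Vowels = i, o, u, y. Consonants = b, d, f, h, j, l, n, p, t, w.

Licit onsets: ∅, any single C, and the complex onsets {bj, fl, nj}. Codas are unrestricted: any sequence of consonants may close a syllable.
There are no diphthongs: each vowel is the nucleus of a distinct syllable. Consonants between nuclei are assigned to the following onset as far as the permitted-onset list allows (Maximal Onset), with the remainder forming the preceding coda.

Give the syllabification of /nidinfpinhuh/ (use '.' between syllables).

ni.dinf.pin.huh

The vowels are i, i, i, u — 4 nuclei, so 4 syllables.
σ1/σ2 boundary: /d/ → onset of the next syllable (single consonants are always licit onsets).
σ2/σ3 boundary: cluster /nfp/ — the longest permitted-onset suffix is /p/; onset = /p/, preceding coda = /nf/.
σ3/σ4 boundary: /nh/ — longest licit onset from the right is /h/, leaving /n/ as coda.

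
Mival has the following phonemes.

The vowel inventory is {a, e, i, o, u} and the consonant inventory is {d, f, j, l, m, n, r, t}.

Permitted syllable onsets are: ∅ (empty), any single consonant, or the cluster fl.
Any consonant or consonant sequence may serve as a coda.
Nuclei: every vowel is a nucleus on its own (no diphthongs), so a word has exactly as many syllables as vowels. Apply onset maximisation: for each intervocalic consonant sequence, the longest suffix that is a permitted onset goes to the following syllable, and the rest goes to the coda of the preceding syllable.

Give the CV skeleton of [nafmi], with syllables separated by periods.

Vowels present: a, i; each is a nucleus, giving 2 syllables.
Between /a/ (V1) and /i/ (V2): /fm/; trying suffixes from longest down, /m/ is the first permitted one, so coda /f/ | onset /m/.
Putting it together: naf.mi.
Mapping each syllable to C/V: /naf/ → CVC, /mi/ → CV.

CVC.CV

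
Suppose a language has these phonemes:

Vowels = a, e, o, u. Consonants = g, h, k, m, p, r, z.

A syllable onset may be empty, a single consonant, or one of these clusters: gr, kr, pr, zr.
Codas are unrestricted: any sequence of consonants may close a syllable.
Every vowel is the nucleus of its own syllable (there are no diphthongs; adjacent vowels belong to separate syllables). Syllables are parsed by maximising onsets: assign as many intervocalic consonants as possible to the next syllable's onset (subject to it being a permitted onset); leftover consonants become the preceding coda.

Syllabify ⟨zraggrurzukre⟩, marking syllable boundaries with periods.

zrag.grur.zu.kre

The vowels are a, u, u, e — 4 nuclei, so 4 syllables.
σ1/σ2 boundary: /ggr/ splits as /g/ + /gr/ (/gr/ is the longest suffix that is a licit onset).
σ2/σ3 boundary: /rz/; trying suffixes from longest down, /z/ is the first permitted one, so coda /r/ | onset /z/.
σ3/σ4 boundary: /kr/ — entire cluster is a permitted onset → onset /kr/, coda ∅.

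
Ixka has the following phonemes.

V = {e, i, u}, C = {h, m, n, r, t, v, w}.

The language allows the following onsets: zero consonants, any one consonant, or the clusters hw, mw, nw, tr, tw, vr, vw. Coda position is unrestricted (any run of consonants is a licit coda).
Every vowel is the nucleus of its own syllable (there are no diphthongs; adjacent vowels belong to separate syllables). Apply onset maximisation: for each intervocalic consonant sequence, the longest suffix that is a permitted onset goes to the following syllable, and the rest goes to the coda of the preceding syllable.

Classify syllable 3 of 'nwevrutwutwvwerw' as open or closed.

closed

Vowels present: e, u, u, e; each is a nucleus, giving 4 syllables.
σ1/σ2 boundary: /vr/ — entire cluster is a permitted onset → onset /vr/, coda ∅.
σ2/σ3 boundary: cluster /tw/ — /tw/ is itself a permitted onset, so the whole cluster goes right; preceding coda = ∅.
σ3/σ4 boundary: cluster /twvw/ — the longest permitted-onset suffix is /vw/; onset = /vw/, preceding coda = /tw/.
So the parse is nwe.vru.twutw.vwerw.
Syllable 3 is /twutw/ with coda /tw/, so it is closed.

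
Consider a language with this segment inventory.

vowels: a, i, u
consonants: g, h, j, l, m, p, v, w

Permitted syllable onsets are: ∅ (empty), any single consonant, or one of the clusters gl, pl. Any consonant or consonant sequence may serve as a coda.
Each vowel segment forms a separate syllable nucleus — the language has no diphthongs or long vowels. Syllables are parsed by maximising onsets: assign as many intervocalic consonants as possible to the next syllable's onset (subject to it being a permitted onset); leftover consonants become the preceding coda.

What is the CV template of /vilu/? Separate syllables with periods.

The vowels are i, u — 2 nuclei, so 2 syllables.
V1 /i/ – V2 /u/: just /l/ — single C goes to the following onset.
Syllabification: vi.lu.
Mapping each syllable to C/V: /vi/ → CV, /lu/ → CV.

CV.CV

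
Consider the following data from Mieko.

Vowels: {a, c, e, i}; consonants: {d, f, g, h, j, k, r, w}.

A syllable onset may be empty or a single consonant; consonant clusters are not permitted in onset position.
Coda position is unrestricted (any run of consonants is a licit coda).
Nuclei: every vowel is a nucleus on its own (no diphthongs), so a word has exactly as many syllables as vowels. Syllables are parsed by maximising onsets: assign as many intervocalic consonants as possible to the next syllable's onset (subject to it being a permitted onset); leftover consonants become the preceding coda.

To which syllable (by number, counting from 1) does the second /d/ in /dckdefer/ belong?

2

The vowels are c, e, e — 3 nuclei, so 3 syllables.
Between /c/ (V1) and /e/ (V2): /kd/; trying suffixes from longest down, /d/ is the first permitted one, so coda /k/ | onset /d/.
Between /e/ (V2) and /e/ (V3): just /f/ — single C goes to the following onset.
So the parse is dck.de.fer.
The second /d/ is in the onset of syllable 2 (/de/).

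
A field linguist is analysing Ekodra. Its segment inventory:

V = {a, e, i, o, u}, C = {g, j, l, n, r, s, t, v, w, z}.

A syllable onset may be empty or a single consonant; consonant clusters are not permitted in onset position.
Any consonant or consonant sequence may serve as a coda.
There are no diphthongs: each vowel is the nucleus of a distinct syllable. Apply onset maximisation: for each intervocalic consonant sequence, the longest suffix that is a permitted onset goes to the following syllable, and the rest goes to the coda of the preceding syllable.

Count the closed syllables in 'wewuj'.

The vowels are e, u — 2 nuclei, so 2 syllables.
Between /e/ (V1) and /u/ (V2): just /w/ — single C goes to the following onset.
So the parse is we.wuj.
Classifying each syllable: /we/ (open), /wuj/ (closed).
Closed syllables: 1.

1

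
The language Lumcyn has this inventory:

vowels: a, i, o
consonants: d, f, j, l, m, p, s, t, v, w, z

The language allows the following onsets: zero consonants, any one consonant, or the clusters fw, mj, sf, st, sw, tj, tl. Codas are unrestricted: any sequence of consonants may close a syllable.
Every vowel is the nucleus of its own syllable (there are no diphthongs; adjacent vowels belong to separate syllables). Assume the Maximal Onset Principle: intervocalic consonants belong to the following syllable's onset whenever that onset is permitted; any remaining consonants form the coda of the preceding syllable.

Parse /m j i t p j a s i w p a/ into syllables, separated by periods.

mjitp.ja.siw.pa

The vowels are i, a, i, a — 4 nuclei, so 4 syllables.
V1 /i/ – V2 /a/: /tpj/ splits as /tp/ + /j/ (/j/ is the longest suffix that is a licit onset).
V2 /a/ – V3 /i/: /s/ → onset of the next syllable (single consonants are always licit onsets).
V3 /i/ – V4 /a/: /wp/ splits as /w/ + /p/ (/p/ is the longest suffix that is a licit onset).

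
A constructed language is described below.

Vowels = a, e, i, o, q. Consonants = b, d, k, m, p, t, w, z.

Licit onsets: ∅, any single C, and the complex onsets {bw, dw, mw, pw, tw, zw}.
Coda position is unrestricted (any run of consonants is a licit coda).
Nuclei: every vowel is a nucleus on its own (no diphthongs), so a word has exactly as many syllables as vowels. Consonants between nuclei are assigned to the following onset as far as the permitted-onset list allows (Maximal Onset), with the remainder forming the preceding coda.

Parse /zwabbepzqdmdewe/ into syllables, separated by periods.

zwab.bep.zqdm.de.we

The vowels are a, e, q, e, e — 5 nuclei, so 5 syllables.
/a…e/ gap (V1→V2): /bb/; trying suffixes from longest down, /b/ is the first permitted one, so coda /b/ | onset /b/.
/e…q/ gap (V2→V3): /pz/ splits as /p/ + /z/ (/z/ is the longest suffix that is a licit onset).
/q…e/ gap (V3→V4): /dmd/; trying suffixes from longest down, /d/ is the first permitted one, so coda /dm/ | onset /d/.
/e…e/ gap (V4→V5): just /w/ — single C goes to the following onset.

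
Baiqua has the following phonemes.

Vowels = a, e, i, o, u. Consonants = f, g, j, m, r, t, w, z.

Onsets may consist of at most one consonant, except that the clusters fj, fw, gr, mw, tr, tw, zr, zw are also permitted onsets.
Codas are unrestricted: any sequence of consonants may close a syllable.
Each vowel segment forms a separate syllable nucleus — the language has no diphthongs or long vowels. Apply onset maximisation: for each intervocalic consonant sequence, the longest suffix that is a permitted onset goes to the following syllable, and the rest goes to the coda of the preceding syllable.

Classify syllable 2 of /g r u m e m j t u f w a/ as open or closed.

Nuclei (vowels): u, e, u, a → 4 syllables.
σ1/σ2 boundary: /m/ is a single consonant, so it becomes the next onset.
σ2/σ3 boundary: /mjt/; trying suffixes from longest down, /t/ is the first permitted one, so coda /mj/ | onset /t/.
σ3/σ4 boundary: /fw/ is a licit onset in full, so it all attaches to the next syllable.
So the parse is gru.memj.tu.fwa.
Syllable 2 is /memj/ with coda /mj/, so it is closed.

closed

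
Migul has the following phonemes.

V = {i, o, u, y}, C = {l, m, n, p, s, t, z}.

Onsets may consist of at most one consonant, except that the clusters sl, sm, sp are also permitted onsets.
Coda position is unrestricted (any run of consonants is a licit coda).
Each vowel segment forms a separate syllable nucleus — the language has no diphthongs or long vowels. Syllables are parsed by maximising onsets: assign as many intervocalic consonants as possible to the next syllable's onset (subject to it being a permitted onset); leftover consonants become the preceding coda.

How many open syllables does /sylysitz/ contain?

Nuclei (vowels): y, y, i → 3 syllables.
/y…y/ gap (V1→V2): just /l/ — single C goes to the following onset.
/y…i/ gap (V2→V3): /s/ → onset of the next syllable (single consonants are always licit onsets).
Result: sy.ly.sitz.
Classifying each syllable: /sy/ (open), /ly/ (open), /sitz/ (closed).
Open syllables: 2.

2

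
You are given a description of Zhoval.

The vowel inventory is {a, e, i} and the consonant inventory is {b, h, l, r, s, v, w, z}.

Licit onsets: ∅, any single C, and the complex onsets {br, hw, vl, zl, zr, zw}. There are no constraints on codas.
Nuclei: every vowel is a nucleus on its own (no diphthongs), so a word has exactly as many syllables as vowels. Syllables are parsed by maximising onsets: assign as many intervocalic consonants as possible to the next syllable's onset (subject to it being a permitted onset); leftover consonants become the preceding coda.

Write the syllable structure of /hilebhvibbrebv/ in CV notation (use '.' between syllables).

CV.CVCC.CVC.CCVCC

The vowels are i, e, i, e — 4 nuclei, so 4 syllables.
V1 /i/ – V2 /e/: /l/ → onset of the next syllable (single consonants are always licit onsets).
V2 /e/ – V3 /i/: /bhv/; trying suffixes from longest down, /v/ is the first permitted one, so coda /bh/ | onset /v/.
V3 /i/ – V4 /e/: cluster /bbr/ — the longest permitted-onset suffix is /br/; onset = /br/, preceding coda = /b/.
Putting it together: hi.lebh.vib.brebv.
Mapping each syllable to C/V: /hi/ → CV, /lebh/ → CVCC, /vib/ → CVC, /brebv/ → CCVCC.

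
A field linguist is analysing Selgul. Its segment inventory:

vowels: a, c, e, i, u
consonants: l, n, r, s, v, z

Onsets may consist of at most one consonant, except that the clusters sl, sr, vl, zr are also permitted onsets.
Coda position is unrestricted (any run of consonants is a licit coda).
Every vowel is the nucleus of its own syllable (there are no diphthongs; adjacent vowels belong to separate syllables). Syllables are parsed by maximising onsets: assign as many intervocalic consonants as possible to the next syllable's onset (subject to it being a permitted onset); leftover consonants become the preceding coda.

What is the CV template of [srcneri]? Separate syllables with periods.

CCV.CV.CV

Vowels present: c, e, i; each is a nucleus, giving 3 syllables.
V1 /c/ – V2 /e/: /n/ → onset of the next syllable (single consonants are always licit onsets).
V2 /e/ – V3 /i/: just /r/ — single C goes to the following onset.
So the parse is src.ne.ri.
Mapping each syllable to C/V: /src/ → CCV, /ne/ → CV, /ri/ → CV.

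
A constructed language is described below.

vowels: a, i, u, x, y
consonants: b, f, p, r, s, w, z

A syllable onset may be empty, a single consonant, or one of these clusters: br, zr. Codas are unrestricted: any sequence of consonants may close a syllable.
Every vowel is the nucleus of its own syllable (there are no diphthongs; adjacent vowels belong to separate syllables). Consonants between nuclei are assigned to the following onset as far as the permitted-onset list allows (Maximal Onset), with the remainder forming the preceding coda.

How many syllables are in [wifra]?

2

Nuclei (vowels): i, a → 2 syllables.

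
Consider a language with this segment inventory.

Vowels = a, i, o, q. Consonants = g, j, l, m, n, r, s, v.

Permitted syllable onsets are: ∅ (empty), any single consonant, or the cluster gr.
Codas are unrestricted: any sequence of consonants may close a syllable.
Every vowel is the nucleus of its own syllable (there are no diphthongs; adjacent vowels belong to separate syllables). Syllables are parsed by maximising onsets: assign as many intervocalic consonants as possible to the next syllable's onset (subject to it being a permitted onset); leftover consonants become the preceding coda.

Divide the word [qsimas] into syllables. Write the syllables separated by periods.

q.si.mas

Nuclei (vowels): q, i, a → 3 syllables.
V1 /q/ – V2 /i/: just /s/ — single C goes to the following onset.
V2 /i/ – V3 /a/: /m/ is a single consonant, so it becomes the next onset.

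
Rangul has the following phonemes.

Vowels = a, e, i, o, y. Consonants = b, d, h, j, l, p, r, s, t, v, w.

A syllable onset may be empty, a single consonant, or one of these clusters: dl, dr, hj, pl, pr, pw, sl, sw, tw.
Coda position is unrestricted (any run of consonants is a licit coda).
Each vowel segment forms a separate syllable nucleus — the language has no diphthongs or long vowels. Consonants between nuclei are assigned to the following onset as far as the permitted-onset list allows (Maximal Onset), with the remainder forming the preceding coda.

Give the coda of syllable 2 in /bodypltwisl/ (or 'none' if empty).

pl

The vowels are o, y, i — 3 nuclei, so 3 syllables.
V1 /o/ – V2 /y/: /d/ → onset of the next syllable (single consonants are always licit onsets).
V2 /y/ – V3 /i/: /pltw/ splits as /pl/ + /tw/ (/tw/ is the longest suffix that is a licit onset).
Result: bo.dypl.twisl.
Syllable 2 is /dypl/: onset /d/, nucleus /y/, coda /pl/.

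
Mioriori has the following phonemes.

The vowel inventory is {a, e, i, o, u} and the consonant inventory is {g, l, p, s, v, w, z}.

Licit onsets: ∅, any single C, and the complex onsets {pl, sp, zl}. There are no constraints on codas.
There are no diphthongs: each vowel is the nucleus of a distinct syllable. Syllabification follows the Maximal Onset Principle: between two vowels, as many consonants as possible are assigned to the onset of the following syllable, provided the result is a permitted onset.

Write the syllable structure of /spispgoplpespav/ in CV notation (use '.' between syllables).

CCVCC.CVCC.CV.CCVC

Nuclei (vowels): i, o, e, a → 4 syllables.
/i…o/ gap (V1→V2): cluster /spg/ — the longest permitted-onset suffix is /g/; onset = /g/, preceding coda = /sp/.
/o…e/ gap (V2→V3): cluster /plp/ — the longest permitted-onset suffix is /p/; onset = /p/, preceding coda = /pl/.
/e…a/ gap (V3→V4): /sp/ is a licit onset in full, so it all attaches to the next syllable.
Result: spisp.gopl.pe.spav.
Mapping each syllable to C/V: /spisp/ → CCVCC, /gopl/ → CVCC, /pe/ → CV, /spav/ → CCVC.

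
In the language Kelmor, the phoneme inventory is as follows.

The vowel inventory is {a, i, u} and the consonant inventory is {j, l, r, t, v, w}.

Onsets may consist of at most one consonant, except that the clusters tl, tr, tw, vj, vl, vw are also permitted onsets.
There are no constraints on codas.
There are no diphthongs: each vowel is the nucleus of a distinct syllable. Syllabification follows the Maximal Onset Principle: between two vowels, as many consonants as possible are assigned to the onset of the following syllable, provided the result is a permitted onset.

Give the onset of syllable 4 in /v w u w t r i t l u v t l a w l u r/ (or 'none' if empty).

tl

Nuclei (vowels): u, i, u, a, u → 5 syllables.
/u…i/ gap (V1→V2): /wtr/ splits as /w/ + /tr/ (/tr/ is the longest suffix that is a licit onset).
/i…u/ gap (V2→V3): /tl/ is a licit onset in full, so it all attaches to the next syllable.
/u…a/ gap (V3→V4): /vtl/ splits as /v/ + /tl/ (/tl/ is the longest suffix that is a licit onset).
/a…u/ gap (V4→V5): /wl/; trying suffixes from longest down, /l/ is the first permitted one, so coda /w/ | onset /l/.
So the parse is vwuw.tri.tluv.tlaw.lur.
Syllable 4 is /tlaw/: onset /tl/, nucleus /a/, coda /w/.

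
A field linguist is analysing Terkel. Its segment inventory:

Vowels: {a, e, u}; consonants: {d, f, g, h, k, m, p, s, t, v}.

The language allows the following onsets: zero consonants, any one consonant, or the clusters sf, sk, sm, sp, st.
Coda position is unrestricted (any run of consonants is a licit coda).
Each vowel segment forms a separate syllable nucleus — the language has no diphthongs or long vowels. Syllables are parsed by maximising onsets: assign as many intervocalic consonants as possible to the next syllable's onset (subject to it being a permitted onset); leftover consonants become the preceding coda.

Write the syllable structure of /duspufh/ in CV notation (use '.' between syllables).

Nuclei (vowels): u, u → 2 syllables.
σ1/σ2 boundary: /sp/ is a licit onset in full, so it all attaches to the next syllable.
Syllabification: du.spufh.
Mapping each syllable to C/V: /du/ → CV, /spufh/ → CCVCC.

CV.CCVCC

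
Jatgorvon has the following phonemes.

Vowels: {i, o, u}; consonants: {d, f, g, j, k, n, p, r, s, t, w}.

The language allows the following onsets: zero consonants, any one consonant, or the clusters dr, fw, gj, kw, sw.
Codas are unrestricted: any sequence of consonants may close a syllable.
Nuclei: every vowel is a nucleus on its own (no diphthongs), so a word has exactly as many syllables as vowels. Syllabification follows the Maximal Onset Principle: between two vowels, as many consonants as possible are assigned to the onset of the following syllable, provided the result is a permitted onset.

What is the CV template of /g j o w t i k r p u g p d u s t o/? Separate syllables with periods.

Vowels present: o, i, u, u, o; each is a nucleus, giving 5 syllables.
V1 /o/ – V2 /i/: /wt/ — longest licit onset from the right is /t/, leaving /w/ as coda.
V2 /i/ – V3 /u/: /krp/ — longest licit onset from the right is /p/, leaving /kr/ as coda.
V3 /u/ – V4 /u/: /gpd/ — longest licit onset from the right is /d/, leaving /gp/ as coda.
V4 /u/ – V5 /o/: /st/ splits as /s/ + /t/ (/t/ is the longest suffix that is a licit onset).
So the parse is gjow.tikr.pugp.dus.to.
Mapping each syllable to C/V: /gjow/ → CCVC, /tikr/ → CVCC, /pugp/ → CVCC, /dus/ → CVC, /to/ → CV.

CCVC.CVCC.CVCC.CVC.CV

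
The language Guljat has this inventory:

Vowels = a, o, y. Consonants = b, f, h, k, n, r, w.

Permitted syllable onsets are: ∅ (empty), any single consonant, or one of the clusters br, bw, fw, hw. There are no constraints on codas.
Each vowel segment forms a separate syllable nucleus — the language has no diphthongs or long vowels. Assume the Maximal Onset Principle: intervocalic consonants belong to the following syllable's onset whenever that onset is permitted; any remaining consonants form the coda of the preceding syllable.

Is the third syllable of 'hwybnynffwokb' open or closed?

closed

Nuclei (vowels): y, y, o → 3 syllables.
/y…y/ gap (V1→V2): /bn/ splits as /b/ + /n/ (/n/ is the longest suffix that is a licit onset).
/y…o/ gap (V2→V3): /nffw/ — longest licit onset from the right is /fw/, leaving /nf/ as coda.
So the parse is hwyb.nynf.fwokb.
Syllable 3 is /fwokb/ with coda /kb/, so it is closed.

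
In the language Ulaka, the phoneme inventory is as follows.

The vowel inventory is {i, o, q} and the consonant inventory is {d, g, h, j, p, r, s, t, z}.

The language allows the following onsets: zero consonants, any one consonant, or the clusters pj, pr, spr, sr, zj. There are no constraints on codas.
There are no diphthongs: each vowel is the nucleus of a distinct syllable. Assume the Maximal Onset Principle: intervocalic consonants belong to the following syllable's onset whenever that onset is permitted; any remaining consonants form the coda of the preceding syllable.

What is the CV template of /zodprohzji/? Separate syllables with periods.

Nuclei (vowels): o, o, i → 3 syllables.
V1 /o/ – V2 /o/: /dpr/ splits as /d/ + /pr/ (/pr/ is the longest suffix that is a licit onset).
V2 /o/ – V3 /i/: /hzj/ splits as /h/ + /zj/ (/zj/ is the longest suffix that is a licit onset).
Result: zod.proh.zji.
Mapping each syllable to C/V: /zod/ → CVC, /proh/ → CCVC, /zji/ → CCV.

CVC.CCVC.CCV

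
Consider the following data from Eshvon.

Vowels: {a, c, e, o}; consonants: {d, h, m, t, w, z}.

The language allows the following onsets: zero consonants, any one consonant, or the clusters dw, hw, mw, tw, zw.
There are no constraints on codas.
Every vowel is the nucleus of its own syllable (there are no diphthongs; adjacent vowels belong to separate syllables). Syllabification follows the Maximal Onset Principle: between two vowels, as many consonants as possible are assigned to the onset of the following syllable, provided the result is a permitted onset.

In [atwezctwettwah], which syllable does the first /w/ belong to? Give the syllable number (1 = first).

2

Nuclei (vowels): a, e, c, e, a → 5 syllables.
/a…e/ gap (V1→V2): /tw/ — entire cluster is a permitted onset → onset /tw/, coda ∅.
/e…c/ gap (V2→V3): /z/ is a single consonant, so it becomes the next onset.
/c…e/ gap (V3→V4): /tw/ — entire cluster is a permitted onset → onset /tw/, coda ∅.
/e…a/ gap (V4→V5): /ttw/ — longest licit onset from the right is /tw/, leaving /t/ as coda.
Syllabification: a.twe.zc.twet.twah.
The first /w/ is in the onset of syllable 2 (/twe/).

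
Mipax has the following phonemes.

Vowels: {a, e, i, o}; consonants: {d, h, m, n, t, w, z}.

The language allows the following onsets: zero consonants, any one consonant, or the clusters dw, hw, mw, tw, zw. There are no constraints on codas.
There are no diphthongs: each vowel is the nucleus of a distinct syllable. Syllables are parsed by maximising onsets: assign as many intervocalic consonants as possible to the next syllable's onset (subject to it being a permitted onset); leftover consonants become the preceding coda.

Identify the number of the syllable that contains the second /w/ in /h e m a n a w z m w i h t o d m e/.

The vowels are e, a, a, i, o, e — 6 nuclei, so 6 syllables.
σ1/σ2 boundary: /m/ is a single consonant, so it becomes the next onset.
σ2/σ3 boundary: /n/ is a single consonant, so it becomes the next onset.
σ3/σ4 boundary: cluster /wzmw/ — the longest permitted-onset suffix is /mw/; onset = /mw/, preceding coda = /wz/.
σ4/σ5 boundary: /ht/; trying suffixes from longest down, /t/ is the first permitted one, so coda /h/ | onset /t/.
σ5/σ6 boundary: /dm/; trying suffixes from longest down, /m/ is the first permitted one, so coda /d/ | onset /m/.
Putting it together: he.ma.nawz.mwih.tod.me.
The second /w/ is in the onset of syllable 4 (/mwih/).

4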